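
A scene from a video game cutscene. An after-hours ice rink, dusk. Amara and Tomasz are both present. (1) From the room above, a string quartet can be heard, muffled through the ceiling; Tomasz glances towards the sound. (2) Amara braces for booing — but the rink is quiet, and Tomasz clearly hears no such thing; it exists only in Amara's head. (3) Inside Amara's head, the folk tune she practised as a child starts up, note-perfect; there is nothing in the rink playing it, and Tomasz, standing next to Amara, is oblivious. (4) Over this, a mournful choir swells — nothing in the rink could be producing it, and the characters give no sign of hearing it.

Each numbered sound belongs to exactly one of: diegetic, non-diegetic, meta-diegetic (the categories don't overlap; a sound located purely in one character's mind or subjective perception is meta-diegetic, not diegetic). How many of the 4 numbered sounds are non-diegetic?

(1) the music has an off-screen but real-world source and a character hears it → diegetic.
(2) is meta-diegetic: the sound is imagined by Amara; nothing in the story world is producing it and Tomasz can't hear it.
Sound (3): remembered music, private to Amara — Tomasz is oblivious because it isn't in the room, so meta-diegetic.
Sound (4): score with no on-screen or off-screen source; it exists for the audience alone, so non-diegetic.
So 1 of the 4 is non-diegetic: (4).

1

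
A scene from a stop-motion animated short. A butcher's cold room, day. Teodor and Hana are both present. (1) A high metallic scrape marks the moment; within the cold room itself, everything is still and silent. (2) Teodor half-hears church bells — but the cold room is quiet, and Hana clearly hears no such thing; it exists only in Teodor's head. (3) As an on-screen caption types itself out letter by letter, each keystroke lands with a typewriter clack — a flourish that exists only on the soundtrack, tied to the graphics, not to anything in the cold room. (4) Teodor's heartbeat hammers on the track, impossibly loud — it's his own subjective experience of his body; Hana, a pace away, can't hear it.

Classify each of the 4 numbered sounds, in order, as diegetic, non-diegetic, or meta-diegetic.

non-diegetic, meta-diegetic, non-diegetic, meta-diegetic

(1) is non-diegetic: an editorial stinger — it belongs to the cut, not the story world.
(2) is meta-diegetic: Teodor alone 'hears' it — an imagined sound, not present in the space.
(3) the caption isn't part of the story world, so neither is the sound tied to it → non-diegetic.
(4) is meta-diegetic: a subjective body sound — Teodor's private perception, inaudible to Hana.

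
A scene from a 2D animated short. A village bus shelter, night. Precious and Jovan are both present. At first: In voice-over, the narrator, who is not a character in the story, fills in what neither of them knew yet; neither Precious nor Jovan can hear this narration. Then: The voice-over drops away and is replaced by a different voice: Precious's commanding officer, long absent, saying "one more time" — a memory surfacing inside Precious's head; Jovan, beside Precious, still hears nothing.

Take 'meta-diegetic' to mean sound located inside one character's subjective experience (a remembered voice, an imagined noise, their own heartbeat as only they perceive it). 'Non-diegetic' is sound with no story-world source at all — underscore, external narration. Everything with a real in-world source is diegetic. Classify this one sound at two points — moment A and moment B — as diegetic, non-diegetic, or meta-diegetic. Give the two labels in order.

non-diegetic, meta-diegetic

Moment A: the external narrator addresses only the audience — outside the story world → non-diegetic.
Moment B: the replacement voice is a memory inside Precious's mind specifically → meta-diegetic.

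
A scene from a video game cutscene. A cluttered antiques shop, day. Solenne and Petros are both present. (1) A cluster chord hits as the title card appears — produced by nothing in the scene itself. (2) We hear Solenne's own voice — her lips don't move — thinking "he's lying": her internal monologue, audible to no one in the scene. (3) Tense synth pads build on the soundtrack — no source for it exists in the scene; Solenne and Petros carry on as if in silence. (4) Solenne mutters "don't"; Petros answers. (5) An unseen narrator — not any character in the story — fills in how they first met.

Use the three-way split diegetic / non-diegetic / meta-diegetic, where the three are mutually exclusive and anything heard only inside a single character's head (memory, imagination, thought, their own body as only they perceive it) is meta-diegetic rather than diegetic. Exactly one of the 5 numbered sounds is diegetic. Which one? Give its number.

(1) nothing in the scene produces it; it's an accent added for the audience → non-diegetic.
(2) internal monologue — inside Solenne's mind, not spoken into the scene → meta-diegetic.
(3) it has no source in the story world and no character can hear it — it's underscore → non-diegetic.
(4) on-screen dialogue — Solenne speaks and Petros is there to hear → diegetic.
(5) is non-diegetic: external voice-over — not a character, not heard by anyone in the scene.
Only (4) is diegetic.

4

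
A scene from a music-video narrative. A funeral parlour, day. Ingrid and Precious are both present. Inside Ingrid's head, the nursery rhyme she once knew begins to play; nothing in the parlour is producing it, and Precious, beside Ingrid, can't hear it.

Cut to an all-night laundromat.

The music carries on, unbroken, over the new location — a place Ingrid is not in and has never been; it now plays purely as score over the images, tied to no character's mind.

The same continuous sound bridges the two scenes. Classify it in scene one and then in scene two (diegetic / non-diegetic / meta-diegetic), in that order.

meta-diegetic, non-diegetic

Scene one: the music exists only inside Ingrid's mind; Precious can't hear it → meta-diegetic.
Scene two: it's detached from Ingrid entirely and plays over unrelated images with no in-world source — conventional underscore → non-diegetic.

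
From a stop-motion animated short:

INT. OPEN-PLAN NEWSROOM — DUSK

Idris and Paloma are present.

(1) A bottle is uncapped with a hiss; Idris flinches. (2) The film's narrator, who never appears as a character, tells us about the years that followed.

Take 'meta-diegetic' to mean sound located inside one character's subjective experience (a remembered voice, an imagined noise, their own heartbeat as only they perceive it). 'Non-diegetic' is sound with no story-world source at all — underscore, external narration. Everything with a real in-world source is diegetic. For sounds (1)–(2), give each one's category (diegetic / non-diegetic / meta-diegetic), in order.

diegetic, non-diegetic

Sound (1): the sound comes from a bottle physically present in the location, so diegetic.
Sound (2): the narrator exists outside the story world, addressing only the audience, so non-diegetic.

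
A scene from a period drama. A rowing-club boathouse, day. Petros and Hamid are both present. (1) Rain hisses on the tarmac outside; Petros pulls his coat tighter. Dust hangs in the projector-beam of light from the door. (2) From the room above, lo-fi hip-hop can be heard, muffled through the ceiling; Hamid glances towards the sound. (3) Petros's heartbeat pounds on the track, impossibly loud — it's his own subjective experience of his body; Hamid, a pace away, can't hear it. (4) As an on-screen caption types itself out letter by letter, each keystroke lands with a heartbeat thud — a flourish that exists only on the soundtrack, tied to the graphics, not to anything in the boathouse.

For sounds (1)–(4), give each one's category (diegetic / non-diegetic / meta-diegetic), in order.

(1) is diegetic: ambient/room sound belonging to the story's physical space.
(2) the music has an off-screen but real-world source and a character hears it → diegetic.
(3) point-of-audition from inside Petros's body; not a sound in the room → meta-diegetic.
Sound (4): sound married to a title/caption — outside the diegesis by definition, so non-diegetic.

diegetic, diegetic, meta-diegetic, non-diegetic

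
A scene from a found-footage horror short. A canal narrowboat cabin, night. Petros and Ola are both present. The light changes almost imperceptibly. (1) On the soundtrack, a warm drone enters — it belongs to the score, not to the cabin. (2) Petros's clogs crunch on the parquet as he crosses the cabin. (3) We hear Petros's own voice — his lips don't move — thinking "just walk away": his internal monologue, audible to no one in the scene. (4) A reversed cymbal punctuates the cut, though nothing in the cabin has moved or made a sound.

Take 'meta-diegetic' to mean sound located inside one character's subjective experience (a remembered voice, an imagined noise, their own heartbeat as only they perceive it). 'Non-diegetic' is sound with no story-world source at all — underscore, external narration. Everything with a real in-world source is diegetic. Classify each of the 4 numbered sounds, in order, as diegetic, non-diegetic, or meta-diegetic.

non-diegetic, diegetic, meta-diegetic, non-diegetic

(1) is non-diegetic: nothing in the cabin produces it and the characters don't hear it — pure soundtrack.
Sound (2): it's the physical sound of Petros moving in the space, so diegetic.
Sound (3): internal monologue — inside Petros's mind, not spoken into the scene, so meta-diegetic.
(4) an editorial stinger — it belongs to the cut, not the story world → non-diegetic.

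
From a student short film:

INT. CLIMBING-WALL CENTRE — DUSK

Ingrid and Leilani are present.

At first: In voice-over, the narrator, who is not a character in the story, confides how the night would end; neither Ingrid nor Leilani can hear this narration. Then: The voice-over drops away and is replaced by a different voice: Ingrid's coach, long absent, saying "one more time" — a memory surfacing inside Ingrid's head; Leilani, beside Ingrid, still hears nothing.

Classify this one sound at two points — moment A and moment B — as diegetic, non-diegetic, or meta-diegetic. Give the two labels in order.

Moment A: the external narrator addresses only the audience — outside the story world → non-diegetic.
Moment B: the replacement voice is a memory inside Ingrid's mind specifically → meta-diegetic.

non-diegetic, meta-diegetic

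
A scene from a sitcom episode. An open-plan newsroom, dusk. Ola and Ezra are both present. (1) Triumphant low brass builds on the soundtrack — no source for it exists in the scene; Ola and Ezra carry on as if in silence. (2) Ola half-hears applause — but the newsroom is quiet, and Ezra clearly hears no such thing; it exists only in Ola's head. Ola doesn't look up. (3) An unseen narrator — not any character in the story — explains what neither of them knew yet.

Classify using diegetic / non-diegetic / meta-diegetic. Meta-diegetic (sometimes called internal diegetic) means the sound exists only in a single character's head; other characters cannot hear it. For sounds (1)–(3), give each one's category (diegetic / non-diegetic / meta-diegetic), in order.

non-diegetic, meta-diegetic, non-diegetic

Sound (1): nothing in the newsroom produces it and the characters don't hear it — pure soundtrack, so non-diegetic.
(2) is meta-diegetic: subjective to Ola: the newsroom is silent and Ezra hears nothing.
Sound (3): commentary laid over the scene from outside the fiction, so non-diegetic.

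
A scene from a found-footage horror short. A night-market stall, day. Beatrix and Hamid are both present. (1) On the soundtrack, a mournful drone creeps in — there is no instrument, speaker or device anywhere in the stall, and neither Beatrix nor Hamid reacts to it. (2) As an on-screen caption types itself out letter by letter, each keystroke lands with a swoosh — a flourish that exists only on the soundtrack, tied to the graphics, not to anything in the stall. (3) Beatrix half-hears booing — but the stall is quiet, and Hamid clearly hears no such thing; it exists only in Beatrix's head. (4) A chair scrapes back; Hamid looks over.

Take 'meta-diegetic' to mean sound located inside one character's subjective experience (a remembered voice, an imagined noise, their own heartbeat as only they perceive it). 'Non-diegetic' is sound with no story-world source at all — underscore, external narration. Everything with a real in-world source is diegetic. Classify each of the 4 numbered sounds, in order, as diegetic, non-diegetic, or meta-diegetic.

non-diegetic, non-diegetic, meta-diegetic, diegetic

(1) nothing in the stall produces it and the characters don't hear it — pure soundtrack → non-diegetic.
Sound (2): the caption isn't part of the story world, so neither is the sound tied to it, so non-diegetic.
(3) is meta-diegetic: Beatrix alone 'hears' it — an imagined sound, not present in the space.
(4) the sound comes from a chair physically present in the location → diegetic.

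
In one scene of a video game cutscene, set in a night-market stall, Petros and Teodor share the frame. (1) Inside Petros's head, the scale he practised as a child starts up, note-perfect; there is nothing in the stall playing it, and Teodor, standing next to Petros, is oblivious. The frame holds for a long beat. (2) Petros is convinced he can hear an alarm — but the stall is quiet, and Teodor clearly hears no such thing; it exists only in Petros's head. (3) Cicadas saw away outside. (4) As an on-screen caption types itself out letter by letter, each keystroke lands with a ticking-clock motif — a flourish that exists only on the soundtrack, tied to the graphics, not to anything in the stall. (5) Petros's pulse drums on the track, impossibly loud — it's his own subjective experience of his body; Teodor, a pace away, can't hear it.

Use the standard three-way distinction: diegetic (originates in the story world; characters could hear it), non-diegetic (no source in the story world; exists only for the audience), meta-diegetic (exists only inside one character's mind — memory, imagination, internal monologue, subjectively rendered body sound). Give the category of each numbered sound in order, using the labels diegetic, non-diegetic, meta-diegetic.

Sound (1): it lives in Petros's subjectivity, not in the stall, so meta-diegetic.
Sound (2): Petros alone 'hears' it — an imagined sound, not present in the space, so meta-diegetic.
(3) ambient/room sound belonging to the story's physical space → diegetic.
(4) is non-diegetic: it accompanies on-screen graphics, not anything inside the story world.
Sound (5): point-of-audition from inside Petros's body; not a sound in the room, so meta-diegetic.

meta-diegetic, meta-diegetic, diegetic, non-diegetic, meta-diegetic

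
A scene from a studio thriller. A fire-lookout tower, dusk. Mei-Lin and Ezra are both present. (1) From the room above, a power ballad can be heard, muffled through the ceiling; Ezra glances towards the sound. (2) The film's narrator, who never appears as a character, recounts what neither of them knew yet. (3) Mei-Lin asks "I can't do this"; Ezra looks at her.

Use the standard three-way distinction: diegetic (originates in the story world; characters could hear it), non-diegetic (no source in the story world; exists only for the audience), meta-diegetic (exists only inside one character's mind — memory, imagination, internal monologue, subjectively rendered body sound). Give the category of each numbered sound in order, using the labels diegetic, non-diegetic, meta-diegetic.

diegetic, non-diegetic, diegetic

Sound (1): off-screen diegetic: the source is out of frame but still in the story's space, so diegetic.
(2) external voice-over — not a character, not heard by anyone in the scene → non-diegetic.
Sound (3): on-screen dialogue — Mei-Lin speaks and Ezra is there to hear, so diegetic.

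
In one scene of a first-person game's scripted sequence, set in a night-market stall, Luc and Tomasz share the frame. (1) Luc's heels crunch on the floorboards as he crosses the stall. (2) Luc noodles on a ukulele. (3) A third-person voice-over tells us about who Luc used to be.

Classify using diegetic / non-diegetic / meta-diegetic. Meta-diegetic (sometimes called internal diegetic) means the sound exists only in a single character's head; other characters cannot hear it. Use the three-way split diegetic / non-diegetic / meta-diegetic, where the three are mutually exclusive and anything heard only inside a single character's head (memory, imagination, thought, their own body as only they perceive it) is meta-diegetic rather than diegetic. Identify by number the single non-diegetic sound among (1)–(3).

3

(1) is diegetic: Luc's footsteps are produced in the story world.
Sound (2): a character is playing a ukulele on screen, so diegetic.
(3) commentary laid over the scene from outside the fiction → non-diegetic.
Only (3) is non-diegetic.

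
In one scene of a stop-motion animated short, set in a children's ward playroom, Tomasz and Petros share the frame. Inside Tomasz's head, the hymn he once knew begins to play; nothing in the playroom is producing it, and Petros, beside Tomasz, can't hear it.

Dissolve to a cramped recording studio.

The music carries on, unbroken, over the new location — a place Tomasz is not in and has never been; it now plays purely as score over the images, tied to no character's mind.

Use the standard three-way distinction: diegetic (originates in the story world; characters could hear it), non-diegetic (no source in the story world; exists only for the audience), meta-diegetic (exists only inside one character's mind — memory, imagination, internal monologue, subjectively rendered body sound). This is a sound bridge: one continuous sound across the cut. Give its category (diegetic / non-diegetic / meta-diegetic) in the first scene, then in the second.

Scene one: the music exists only inside Tomasz's mind; Petros can't hear it → meta-diegetic.
Scene two: it's detached from Tomasz entirely and plays over unrelated images with no in-world source — conventional underscore → non-diegetic.

meta-diegetic, non-diegetic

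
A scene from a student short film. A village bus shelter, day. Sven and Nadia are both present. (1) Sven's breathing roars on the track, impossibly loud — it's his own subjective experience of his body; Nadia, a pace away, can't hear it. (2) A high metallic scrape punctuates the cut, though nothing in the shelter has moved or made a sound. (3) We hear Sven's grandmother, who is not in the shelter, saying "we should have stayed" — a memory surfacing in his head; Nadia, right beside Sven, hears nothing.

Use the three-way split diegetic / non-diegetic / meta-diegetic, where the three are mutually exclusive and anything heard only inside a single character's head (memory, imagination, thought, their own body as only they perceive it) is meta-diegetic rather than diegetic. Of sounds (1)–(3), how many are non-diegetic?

(1) a subjective body sound — Sven's private perception, inaudible to Nadia → meta-diegetic.
Sound (2): an editorial stinger — it belongs to the cut, not the story world, so non-diegetic.
(3) is meta-diegetic: the voice is a memory playing only inside Sven's mind; Nadia can't hear it.
So 1 of the 3 is non-diegetic: (2).

1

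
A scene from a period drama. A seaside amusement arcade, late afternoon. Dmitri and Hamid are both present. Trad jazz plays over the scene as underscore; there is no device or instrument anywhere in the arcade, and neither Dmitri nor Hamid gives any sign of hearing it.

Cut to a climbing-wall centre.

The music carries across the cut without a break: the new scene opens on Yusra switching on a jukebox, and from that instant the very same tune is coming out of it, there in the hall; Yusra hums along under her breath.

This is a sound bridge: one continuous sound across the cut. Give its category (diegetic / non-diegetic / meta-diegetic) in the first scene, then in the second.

Scene one: there's no in-world source anywhere and no character hears it — underscore for the audience only → non-diegetic.
Scene two: once Yusra turns on a jukebox, the music has a real source in the story world and Yusra reacts to it → diegetic.

non-diegetic, diegetic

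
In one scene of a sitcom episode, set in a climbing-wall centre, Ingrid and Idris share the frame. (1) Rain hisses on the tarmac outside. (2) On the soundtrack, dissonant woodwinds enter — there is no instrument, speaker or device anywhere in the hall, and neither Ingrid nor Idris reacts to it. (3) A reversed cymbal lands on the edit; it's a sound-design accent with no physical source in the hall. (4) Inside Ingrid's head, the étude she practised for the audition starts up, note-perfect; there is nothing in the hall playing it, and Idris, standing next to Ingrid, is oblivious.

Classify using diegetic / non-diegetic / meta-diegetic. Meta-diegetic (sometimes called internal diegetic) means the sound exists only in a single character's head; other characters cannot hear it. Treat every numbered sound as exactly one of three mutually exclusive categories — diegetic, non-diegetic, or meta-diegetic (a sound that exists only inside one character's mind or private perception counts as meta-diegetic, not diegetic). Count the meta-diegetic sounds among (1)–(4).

1

Sound (1): ambient/room sound belonging to the story's physical space, so diegetic.
(2) is non-diegetic: nothing in the hall produces it and the characters don't hear it — pure soundtrack.
Sound (3): nothing in the scene produces it; it's an accent added for the audience, so non-diegetic.
Sound (4): it lives in Ingrid's subjectivity, not in the hall, so meta-diegetic.
So 1 of the 4 is meta-diegetic: (4).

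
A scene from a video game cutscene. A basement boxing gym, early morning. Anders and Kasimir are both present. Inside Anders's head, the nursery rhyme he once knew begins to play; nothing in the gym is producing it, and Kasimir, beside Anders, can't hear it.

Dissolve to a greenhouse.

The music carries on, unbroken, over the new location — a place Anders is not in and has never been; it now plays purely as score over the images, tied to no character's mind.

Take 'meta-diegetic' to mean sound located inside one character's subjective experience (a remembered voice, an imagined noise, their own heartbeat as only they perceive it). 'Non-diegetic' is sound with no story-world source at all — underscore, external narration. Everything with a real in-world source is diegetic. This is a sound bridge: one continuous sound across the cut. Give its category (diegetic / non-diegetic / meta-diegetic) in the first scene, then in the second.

meta-diegetic, non-diegetic

Scene one: the music exists only inside Anders's mind; Kasimir can't hear it → meta-diegetic.
Scene two: it's detached from Anders entirely and plays over unrelated images with no in-world source — conventional underscore → non-diegetic.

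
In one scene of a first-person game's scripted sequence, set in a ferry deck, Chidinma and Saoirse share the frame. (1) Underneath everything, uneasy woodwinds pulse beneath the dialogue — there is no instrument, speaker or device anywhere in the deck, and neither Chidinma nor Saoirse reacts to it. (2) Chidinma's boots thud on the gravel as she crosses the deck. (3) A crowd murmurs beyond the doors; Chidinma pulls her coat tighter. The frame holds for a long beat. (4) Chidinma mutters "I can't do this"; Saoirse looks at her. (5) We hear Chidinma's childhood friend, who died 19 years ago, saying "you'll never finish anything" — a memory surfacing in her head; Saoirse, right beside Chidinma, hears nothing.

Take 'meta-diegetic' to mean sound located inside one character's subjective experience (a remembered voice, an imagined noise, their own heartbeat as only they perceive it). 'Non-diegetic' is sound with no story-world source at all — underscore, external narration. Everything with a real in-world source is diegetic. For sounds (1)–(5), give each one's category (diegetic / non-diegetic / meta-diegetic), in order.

non-diegetic, diegetic, diegetic, diegetic, meta-diegetic

Sound (1): it has no source in the story world and no character can hear it — it's underscore, so non-diegetic.
(2) it's the physical sound of Chidinma moving in the space → diegetic.
(3) it's the actual ambient sound of the location → diegetic.
(4) is diegetic: Chidinma is a character speaking aloud in the scene.
Sound (5): the voice is a memory playing only inside Chidinma's mind; Saoirse can't hear it, so meta-diegetic.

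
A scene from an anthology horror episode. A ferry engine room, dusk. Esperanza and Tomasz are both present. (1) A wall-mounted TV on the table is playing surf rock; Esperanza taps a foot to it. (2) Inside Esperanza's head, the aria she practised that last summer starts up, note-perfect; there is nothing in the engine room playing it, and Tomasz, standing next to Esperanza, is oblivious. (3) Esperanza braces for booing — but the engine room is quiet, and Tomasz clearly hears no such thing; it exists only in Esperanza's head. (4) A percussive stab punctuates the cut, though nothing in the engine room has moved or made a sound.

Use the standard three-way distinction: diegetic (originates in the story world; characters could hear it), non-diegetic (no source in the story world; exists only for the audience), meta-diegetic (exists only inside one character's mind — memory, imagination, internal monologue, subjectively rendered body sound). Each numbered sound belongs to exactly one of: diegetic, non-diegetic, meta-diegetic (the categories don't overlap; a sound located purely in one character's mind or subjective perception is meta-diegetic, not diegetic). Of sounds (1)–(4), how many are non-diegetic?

Sound (1): source music from a wall-mounted TV, which exists in the story world, so diegetic.
(2) is meta-diegetic: it lives in Esperanza's subjectivity, not in the engine room.
(3) subjective to Esperanza: the engine room is silent and Tomasz hears nothing → meta-diegetic.
(4) nothing in the scene produces it; it's an accent added for the audience → non-diegetic.
Non-diegetic: (4) — that's 1.

1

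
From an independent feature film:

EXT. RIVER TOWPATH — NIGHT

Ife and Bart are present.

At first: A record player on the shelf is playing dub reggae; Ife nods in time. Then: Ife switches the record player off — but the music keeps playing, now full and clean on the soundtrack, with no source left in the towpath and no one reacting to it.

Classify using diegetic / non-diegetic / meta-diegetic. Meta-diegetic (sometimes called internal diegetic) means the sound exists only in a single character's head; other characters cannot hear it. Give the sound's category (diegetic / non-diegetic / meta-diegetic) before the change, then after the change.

Before the change: a record player is a real in-scene source and Ife reacts to it → diegetic.
After the change: there is no longer any in-world source and no one can hear it — it has become underscore → non-diegetic.

diegetic, non-diegetic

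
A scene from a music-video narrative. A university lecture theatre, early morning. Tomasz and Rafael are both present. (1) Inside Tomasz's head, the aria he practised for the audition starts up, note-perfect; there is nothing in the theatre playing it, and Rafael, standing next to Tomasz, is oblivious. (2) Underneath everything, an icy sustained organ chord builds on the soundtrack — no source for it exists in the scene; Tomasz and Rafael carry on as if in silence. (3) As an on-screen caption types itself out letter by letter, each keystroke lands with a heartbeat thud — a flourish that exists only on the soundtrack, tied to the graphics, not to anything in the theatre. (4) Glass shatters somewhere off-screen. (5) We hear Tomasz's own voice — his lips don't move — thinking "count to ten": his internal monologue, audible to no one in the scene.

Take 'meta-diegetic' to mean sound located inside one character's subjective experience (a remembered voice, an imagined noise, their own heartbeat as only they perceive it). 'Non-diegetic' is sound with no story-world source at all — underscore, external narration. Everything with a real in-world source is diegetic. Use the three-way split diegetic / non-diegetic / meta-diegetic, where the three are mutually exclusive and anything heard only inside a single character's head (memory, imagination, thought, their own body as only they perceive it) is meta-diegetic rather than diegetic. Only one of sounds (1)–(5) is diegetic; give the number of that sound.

4

(1) is meta-diegetic: it lives in Tomasz's subjectivity, not in the theatre.
(2) score with no on-screen or off-screen source; it exists for the audience alone → non-diegetic.
(3) sound married to a title/caption — outside the diegesis by definition → non-diegetic.
(4) the sound comes from glass physically present in the location → diegetic.
(5) Tomasz's thought-voice: a private mental sound no other character can hear → meta-diegetic.
Only (4) is diegetic.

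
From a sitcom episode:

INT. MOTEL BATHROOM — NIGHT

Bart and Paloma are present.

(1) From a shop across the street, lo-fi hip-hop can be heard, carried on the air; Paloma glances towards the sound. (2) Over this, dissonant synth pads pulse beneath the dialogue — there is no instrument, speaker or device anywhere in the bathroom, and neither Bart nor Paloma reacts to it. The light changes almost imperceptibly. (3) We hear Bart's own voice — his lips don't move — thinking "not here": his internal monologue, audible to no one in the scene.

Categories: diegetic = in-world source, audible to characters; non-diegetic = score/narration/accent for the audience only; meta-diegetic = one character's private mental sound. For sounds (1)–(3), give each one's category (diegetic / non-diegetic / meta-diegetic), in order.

(1) is diegetic: it's coming from a shop across the street — a location within the story world — and Paloma reacts.
Sound (2): score with no on-screen or off-screen source; it exists for the audience alone, so non-diegetic.
Sound (3): it's Bart's unspoken thought, heard only by the audience via his subjectivity, so meta-diegetic.

diegetic, non-diegetic, meta-diegetic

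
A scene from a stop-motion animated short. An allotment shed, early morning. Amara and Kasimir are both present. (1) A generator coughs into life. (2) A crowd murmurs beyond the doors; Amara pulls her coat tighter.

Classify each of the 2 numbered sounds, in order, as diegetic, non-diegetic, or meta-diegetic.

(1) an in-world source (a generator); characters could hear it → diegetic.
(2) is diegetic: ambient/room sound belonging to the story's physical space.

diegetic, diegetic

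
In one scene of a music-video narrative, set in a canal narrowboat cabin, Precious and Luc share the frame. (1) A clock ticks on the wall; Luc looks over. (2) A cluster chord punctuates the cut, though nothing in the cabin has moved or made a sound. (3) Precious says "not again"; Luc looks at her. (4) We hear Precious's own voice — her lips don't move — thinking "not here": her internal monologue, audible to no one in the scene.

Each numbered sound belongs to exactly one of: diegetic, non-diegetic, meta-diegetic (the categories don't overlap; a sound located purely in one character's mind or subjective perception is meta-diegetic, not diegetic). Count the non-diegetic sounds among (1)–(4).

(1) is diegetic: an in-world source (a clock); characters could hear it.
Sound (2): an editorial stinger — it belongs to the cut, not the story world, so non-diegetic.
(3) on-screen dialogue — Precious speaks and Luc is there to hear → diegetic.
(4) is meta-diegetic: Precious's thought-voice: a private mental sound no other character can hear.
Non-diegetic: (2) — that's 1.

1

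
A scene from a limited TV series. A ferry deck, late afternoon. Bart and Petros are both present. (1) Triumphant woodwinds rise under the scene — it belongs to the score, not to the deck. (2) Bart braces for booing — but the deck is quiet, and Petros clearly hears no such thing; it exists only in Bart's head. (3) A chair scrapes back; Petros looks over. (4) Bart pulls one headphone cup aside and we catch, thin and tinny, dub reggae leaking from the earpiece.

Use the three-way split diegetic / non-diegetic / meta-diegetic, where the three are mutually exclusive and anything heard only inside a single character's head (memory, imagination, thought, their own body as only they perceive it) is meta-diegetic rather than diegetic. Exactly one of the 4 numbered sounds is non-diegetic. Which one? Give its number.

(1) is non-diegetic: score with no on-screen or off-screen source; it exists for the audience alone.
(2) is meta-diegetic: Bart alone 'hears' it — an imagined sound, not present in the space.
Sound (3): a chair is a real object/event in the scene's world, so diegetic.
Sound (4): the headphones are an on-screen source, so diegetic.
Only (1) is non-diegetic.

1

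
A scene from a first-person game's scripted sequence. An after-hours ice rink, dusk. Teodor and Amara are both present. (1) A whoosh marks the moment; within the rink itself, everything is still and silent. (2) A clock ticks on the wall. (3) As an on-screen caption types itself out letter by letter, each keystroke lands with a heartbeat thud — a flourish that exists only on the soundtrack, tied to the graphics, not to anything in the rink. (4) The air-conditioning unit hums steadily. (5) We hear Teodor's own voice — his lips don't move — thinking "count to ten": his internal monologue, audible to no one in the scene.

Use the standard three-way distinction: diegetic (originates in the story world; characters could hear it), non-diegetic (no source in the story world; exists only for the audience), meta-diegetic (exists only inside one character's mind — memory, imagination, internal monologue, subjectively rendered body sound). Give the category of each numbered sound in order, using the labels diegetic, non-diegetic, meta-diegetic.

non-diegetic, diegetic, non-diegetic, diegetic, meta-diegetic

(1) is non-diegetic: it's a sound-design accent with no in-world source; no one in the scene can hear it.
(2) is diegetic: an in-world source (a clock); characters could hear it.
Sound (3): the caption isn't part of the story world, so neither is the sound tied to it, so non-diegetic.
Sound (4): it's the actual ambient sound of the location, so diegetic.
(5) internal monologue — inside Teodor's mind, not spoken into the scene → meta-diegetic.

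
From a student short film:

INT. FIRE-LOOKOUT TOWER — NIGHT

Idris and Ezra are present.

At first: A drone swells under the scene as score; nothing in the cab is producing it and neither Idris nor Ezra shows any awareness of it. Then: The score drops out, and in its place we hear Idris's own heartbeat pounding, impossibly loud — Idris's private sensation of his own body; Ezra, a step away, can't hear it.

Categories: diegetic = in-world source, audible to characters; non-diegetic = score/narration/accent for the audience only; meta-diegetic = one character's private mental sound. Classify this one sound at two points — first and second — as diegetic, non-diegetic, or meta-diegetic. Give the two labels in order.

non-diegetic, meta-diegetic

First: underscore with no in-world source, inaudible to the characters → non-diegetic.
Second: the body sound is Idris's subjective perception alone — Ezra can't hear it → meta-diegetic.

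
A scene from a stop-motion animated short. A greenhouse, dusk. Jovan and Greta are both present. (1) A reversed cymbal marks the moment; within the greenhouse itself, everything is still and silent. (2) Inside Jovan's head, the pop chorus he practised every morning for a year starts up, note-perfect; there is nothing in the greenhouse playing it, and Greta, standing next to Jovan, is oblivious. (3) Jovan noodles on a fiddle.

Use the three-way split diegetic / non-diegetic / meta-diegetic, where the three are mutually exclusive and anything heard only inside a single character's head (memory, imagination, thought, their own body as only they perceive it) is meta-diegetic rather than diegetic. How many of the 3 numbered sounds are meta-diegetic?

(1) it's a sound-design accent with no in-world source; no one in the scene can hear it → non-diegetic.
(2) the music is a memory playing inside Jovan's mind alone; no real-world source, Greta can't hear it → meta-diegetic.
(3) the instrument and the performer are both in the scene → diegetic.
Meta-diegetic: (2) — that's 1.

1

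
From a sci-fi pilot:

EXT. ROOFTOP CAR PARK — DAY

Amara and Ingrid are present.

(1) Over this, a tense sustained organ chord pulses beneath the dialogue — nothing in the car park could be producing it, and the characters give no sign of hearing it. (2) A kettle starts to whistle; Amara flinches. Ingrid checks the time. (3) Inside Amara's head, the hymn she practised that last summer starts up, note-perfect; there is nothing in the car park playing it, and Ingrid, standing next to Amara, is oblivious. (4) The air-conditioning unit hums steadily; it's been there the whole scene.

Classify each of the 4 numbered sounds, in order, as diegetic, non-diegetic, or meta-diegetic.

Sound (1): it has no source in the story world and no character can hear it — it's underscore, so non-diegetic.
(2) is diegetic: a kettle is a real object/event in the scene's world.
Sound (3): remembered music, private to Amara — Ingrid is oblivious because it isn't in the room, so meta-diegetic.
Sound (4): the air-conditioning unit is part of the location's real environment, so diegetic.

non-diegetic, diegetic, meta-diegetic, diegetic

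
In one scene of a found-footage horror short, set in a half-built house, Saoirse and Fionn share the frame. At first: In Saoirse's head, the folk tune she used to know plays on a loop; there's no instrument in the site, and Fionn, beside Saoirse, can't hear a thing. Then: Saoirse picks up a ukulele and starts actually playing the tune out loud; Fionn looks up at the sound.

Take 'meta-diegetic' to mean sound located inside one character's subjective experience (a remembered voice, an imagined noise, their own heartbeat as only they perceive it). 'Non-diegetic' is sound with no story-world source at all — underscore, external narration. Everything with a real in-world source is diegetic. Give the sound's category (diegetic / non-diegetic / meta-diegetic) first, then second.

First: the tune exists only as Saoirse's private memory; Fionn can't hear it → meta-diegetic.
Second: Saoirse is now producing it live on a ukulele, in the room, and Fionn hears it → diegetic.

meta-diegetic, diegetic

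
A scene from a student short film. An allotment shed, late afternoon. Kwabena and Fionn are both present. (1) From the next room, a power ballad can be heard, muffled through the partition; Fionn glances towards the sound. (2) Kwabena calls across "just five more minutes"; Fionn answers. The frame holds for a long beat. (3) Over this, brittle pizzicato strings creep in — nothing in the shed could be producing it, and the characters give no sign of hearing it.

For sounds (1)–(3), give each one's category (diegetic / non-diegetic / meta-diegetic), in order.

diegetic, diegetic, non-diegetic

Sound (1): off-screen diegetic: the source is out of frame but still in the story's space, so diegetic.
Sound (2): spoken by a character present in the story world, so diegetic.
Sound (3): score with no on-screen or off-screen source; it exists for the audience alone, so non-diegetic.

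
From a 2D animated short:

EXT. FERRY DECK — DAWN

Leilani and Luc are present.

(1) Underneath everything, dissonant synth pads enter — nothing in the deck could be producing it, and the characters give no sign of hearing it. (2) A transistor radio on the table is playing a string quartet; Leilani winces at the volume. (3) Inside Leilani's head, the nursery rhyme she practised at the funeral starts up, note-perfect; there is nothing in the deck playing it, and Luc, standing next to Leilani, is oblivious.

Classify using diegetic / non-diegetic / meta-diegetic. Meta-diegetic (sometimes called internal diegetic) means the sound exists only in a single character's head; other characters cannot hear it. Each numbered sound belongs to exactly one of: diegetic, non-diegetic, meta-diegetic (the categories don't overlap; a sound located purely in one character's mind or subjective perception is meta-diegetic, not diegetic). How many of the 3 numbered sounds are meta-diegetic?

(1) is non-diegetic: score with no on-screen or off-screen source; it exists for the audience alone.
Sound (2): a transistor radio is a physical source in the scene and Leilani reacts to it, so diegetic.
(3) is meta-diegetic: the music is a memory playing inside Leilani's mind alone; no real-world source, Luc can't hear it.
So 1 of the 3 is meta-diegetic: (3).

1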